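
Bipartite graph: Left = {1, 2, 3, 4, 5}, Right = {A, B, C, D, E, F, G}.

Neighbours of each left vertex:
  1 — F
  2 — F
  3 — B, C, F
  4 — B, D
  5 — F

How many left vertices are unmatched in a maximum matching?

2

For example, pair 1–F, 3–C, 4–B.
The set {1, 2, 5} has only 1 neighbour ({F}), so by Hall's theorem at most 3 of the 5 left vertices can be matched.
That matches 3 of the 5, leaving 2 unmatched; no matching can do better.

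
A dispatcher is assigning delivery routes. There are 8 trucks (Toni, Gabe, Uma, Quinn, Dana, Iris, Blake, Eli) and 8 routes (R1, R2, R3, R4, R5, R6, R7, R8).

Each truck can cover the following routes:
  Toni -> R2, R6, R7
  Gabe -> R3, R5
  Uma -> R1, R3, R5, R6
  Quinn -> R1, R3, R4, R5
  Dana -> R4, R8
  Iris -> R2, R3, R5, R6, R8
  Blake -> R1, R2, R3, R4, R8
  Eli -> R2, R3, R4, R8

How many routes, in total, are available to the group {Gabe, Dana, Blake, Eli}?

6

The union of neighbours of {Gabe, Dana, Blake, Eli} is {R1, R2, R3, R4, R5, R8}, which has 6 elements.
Since |N(S)| = 6 ≥ |S| = 4, Hall's condition holds for this subset.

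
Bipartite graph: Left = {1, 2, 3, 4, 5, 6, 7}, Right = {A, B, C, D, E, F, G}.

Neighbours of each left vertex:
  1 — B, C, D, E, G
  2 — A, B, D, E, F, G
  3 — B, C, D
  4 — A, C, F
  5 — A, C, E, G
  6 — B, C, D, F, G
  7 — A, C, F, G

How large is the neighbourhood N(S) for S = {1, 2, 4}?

7

The union of neighbours of {1, 2, 4} is {A, B, C, D, E, F, G}, which has 7 elements.
Since |N(S)| = 7 ≥ |S| = 3, Hall's condition holds for this subset.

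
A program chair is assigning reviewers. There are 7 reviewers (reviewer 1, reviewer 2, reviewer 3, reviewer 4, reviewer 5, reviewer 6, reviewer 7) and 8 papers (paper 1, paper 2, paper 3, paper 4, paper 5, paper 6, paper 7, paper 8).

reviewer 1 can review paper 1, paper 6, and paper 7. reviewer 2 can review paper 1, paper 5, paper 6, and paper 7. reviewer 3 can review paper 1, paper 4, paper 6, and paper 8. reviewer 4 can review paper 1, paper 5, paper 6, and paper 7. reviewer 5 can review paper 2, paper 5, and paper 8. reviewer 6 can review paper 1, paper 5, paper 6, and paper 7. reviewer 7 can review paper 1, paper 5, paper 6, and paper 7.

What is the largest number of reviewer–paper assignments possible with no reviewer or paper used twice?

6

For example, pair reviewer 1-paper 1, reviewer 2-paper 5, reviewer 3-paper 4, reviewer 4-paper 6, reviewer 5-paper 8, reviewer 6-paper 7.
The set {reviewer 1, reviewer 2, reviewer 4, reviewer 6, reviewer 7} has only 4 neighbours ({paper 1, paper 5, paper 6, paper 7}), so by Hall's theorem at most 6 of the 7 reviewers can be matched.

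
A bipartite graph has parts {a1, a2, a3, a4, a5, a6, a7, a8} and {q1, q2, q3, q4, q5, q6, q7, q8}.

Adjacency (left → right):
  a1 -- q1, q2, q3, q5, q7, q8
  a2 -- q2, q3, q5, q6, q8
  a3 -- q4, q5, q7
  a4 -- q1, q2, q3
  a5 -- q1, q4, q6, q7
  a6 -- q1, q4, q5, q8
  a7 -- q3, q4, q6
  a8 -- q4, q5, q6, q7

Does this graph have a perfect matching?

Yes

For example, pair a1→q1, a2→q3, a3→q5, a4→q2, a5→q7, a6→q8, a7→q4, a8→q6.
Every left vertex is matched, so this is a perfect matching.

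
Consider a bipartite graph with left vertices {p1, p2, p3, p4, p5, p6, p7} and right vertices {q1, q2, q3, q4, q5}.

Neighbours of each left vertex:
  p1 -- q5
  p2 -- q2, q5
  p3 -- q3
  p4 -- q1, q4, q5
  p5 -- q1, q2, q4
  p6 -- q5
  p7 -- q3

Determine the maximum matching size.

One maximum matching: p1-q5, p2-q2, p3-q3, p4-q1, p5-q4.
The set {p1, p3, p6, p7} has only 2 neighbours ({q3, q5}), so by Hall's theorem at most 5 of the 7 left vertices can be matched.

5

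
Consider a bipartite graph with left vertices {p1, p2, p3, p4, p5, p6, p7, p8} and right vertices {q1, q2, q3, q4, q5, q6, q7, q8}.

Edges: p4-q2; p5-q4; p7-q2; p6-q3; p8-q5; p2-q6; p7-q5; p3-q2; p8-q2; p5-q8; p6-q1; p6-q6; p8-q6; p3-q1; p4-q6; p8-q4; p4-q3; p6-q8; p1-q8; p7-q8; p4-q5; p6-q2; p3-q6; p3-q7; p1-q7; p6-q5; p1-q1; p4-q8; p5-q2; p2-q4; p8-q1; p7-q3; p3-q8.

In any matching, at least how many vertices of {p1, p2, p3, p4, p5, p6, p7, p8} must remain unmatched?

One maximum matching: p1→q8, p2→q4, p3→q7, p4→q3, p5→q2, p6→q1, p7→q5, p8→q6.
This saturates every left vertex, so 8 is the maximum.
That matches 8 of the 8, leaving 0 unmatched; no matching can do better.

0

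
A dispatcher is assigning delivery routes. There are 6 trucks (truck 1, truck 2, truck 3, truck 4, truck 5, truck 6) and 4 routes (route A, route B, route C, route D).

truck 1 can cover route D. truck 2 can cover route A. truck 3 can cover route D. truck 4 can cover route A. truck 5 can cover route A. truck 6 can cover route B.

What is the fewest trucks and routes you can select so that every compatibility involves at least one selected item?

3

{truck 6, route A, route D} is a vertex cover of size 3: every edge has an endpoint in this set.
No smaller cover exists because truck 1–route D, truck 2–route A, truck 6–route B is a matching of size 3, and a cover must include an endpoint of each of these disjoint edges (König's theorem).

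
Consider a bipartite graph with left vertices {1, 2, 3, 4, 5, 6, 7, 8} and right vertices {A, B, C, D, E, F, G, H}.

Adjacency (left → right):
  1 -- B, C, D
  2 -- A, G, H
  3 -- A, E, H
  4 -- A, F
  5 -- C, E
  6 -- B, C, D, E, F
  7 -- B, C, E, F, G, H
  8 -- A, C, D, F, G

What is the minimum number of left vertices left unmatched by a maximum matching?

0

For example, pair 1-D, 2-A, 3-H, 4-F, 5-C, 6-B, 7-E, 8-G.
This saturates every left vertex, so 8 is the maximum.
That matches 8 of the 8, leaving 0 unmatched; no matching can do better.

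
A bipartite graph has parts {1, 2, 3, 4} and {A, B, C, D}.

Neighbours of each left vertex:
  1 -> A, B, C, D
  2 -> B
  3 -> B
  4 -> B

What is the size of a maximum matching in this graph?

2

A valid assignment of size 2: 1-C, 2-B.
The set {2, 3, 4} has only 1 neighbour ({B}), so by Hall's theorem at most 2 of the 4 left vertices can be matched.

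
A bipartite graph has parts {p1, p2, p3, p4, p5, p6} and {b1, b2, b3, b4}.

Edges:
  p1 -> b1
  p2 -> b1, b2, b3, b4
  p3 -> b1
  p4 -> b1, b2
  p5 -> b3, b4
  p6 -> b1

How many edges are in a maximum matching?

A valid assignment of size 4: p1→b1, p2→b4, p4→b2, p5→b3.
The set {p1, p3, p6} has only 1 neighbour ({b1}), so by Hall's theorem at most 4 of the 6 left vertices can be matched.

4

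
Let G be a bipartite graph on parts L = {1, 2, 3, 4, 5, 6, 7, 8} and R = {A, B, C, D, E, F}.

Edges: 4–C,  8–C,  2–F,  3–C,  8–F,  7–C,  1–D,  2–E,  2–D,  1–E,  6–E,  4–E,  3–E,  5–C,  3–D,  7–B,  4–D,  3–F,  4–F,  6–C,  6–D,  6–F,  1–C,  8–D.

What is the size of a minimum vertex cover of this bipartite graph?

5

{7, C, D, E, F} is a vertex cover of size 5: every edge has an endpoint in this set.
No smaller cover exists because 1–D, 2–F, 3–C, 4–E, 7–B is a matching of size 5, and a cover must include an endpoint of each of these disjoint edges (König's theorem).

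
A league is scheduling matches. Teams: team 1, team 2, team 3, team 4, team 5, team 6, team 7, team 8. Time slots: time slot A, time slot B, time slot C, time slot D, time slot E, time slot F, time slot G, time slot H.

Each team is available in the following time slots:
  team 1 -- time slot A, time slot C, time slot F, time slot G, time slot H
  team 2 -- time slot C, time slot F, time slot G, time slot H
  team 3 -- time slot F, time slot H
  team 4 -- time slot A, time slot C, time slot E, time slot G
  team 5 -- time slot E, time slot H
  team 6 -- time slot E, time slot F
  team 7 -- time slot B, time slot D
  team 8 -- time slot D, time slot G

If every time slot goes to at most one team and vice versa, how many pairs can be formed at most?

8

For example, pair team 1–time slot C, team 2–time slot G, team 3–time slot H, team 4–time slot A, team 5–time slot E, team 6–time slot F, team 7–time slot B, team 8–time slot D.
All 8 teams are matched, so no larger matching exists.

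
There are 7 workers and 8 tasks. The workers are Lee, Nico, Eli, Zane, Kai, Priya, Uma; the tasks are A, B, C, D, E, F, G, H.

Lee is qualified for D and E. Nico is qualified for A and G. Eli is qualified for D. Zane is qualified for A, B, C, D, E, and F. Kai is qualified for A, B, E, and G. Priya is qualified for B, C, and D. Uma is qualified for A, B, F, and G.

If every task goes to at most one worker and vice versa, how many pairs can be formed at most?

7

For example, pair Lee–E, Nico–A, Eli–D, Zane–F, Kai–G, Priya–C, Uma–B.
This saturates every worker, so 7 is the maximum.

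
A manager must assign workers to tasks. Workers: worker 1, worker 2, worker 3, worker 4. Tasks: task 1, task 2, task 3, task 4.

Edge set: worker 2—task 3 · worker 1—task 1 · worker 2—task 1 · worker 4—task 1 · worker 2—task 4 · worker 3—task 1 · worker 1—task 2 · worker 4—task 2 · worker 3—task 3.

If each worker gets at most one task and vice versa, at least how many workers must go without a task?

0

One maximum matching: worker 1-task 1, worker 2-task 4, worker 3-task 3, worker 4-task 2.
All 4 workers are matched, so no larger matching exists.
That matches 4 of the 4, leaving 0 unmatched; no matching can do better.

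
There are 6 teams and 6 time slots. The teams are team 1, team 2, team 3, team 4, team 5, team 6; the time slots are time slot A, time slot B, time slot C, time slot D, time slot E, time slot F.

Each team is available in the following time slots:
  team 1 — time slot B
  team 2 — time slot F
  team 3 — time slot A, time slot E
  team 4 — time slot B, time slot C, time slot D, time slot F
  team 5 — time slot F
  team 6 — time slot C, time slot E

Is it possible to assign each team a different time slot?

No

The set {team 2, team 5} has only 1 neighbour ({time slot F}), so by Hall's theorem at most 5 of the 6 teams can be matched.
Hence no matching covers every team.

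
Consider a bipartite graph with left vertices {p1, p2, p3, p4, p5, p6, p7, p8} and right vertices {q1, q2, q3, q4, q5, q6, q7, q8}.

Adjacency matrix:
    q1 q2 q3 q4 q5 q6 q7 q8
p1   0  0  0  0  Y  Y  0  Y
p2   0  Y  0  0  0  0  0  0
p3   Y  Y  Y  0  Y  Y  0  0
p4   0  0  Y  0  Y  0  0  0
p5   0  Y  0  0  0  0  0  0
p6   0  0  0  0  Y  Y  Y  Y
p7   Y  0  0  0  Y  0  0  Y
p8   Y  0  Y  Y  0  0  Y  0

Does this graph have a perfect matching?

The set {p2, p5} has only 1 neighbour ({q2}), so by Hall's theorem at most 7 of the 8 left vertices can be matched.
Hence no matching covers every left vertex.

No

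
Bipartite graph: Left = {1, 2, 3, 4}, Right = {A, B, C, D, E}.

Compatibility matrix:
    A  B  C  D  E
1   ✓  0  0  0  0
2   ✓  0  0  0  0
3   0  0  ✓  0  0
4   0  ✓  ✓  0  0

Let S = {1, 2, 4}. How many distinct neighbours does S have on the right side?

The union of neighbours of {1, 2, 4} is {A, B, C}, which has 3 elements.
Since |N(S)| = 3 ≥ |S| = 3, Hall's condition holds for this subset.

3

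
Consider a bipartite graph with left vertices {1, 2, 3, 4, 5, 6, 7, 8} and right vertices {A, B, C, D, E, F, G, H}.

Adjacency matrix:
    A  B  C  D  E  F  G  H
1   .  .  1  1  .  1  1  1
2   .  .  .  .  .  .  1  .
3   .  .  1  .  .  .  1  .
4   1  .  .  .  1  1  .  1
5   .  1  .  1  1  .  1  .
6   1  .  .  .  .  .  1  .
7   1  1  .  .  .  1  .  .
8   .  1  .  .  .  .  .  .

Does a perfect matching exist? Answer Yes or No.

Yes

A valid assignment of size 8: 1–H, 2–G, 3–C, 4–E, 5–D, 6–A, 7–F, 8–B.
Every left vertex is matched, so this is a perfect matching.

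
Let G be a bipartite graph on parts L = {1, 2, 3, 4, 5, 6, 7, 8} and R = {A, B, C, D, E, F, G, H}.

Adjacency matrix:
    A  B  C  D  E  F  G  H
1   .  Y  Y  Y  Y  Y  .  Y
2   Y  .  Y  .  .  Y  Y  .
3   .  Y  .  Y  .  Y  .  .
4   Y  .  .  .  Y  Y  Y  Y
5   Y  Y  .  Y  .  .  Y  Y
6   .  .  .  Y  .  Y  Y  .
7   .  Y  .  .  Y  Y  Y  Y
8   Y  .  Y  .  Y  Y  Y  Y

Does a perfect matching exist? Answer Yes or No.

Yes

One maximum matching: 1-B, 2-C, 3-F, 4-A, 5-H, 6-D, 7-E, 8-G.
All 8 left vertices are covered.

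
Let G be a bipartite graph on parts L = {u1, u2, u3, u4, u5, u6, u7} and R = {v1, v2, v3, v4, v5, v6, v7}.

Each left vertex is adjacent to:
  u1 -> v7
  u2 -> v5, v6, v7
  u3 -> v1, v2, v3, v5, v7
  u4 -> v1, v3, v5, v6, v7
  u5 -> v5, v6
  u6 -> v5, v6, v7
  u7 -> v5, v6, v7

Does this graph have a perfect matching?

The set {u1, u2, u5, u6, u7} has only 3 neighbours ({v5, v6, v7}), so by Hall's theorem at most 5 of the 7 left vertices can be matched.
Hence no matching covers every left vertex.

No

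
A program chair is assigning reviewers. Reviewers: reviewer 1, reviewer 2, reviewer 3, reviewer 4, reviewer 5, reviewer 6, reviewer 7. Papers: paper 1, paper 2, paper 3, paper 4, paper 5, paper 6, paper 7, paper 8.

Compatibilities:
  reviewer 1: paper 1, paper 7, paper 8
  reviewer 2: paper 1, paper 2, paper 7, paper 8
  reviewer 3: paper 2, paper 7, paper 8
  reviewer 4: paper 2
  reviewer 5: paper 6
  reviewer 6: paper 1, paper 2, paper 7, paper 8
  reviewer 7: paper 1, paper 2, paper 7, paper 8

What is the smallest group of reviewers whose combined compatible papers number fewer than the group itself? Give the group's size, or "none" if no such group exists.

5

Take S = {reviewer 1, reviewer 2, reviewer 3, reviewer 4, reviewer 6}. Its neighbourhood is {paper 1, paper 2, paper 7, paper 8}, so |N(S)| = 4 < |S| = 5.
Every subset of size less than 5 has at least as many neighbours as members, so 5 is the minimum.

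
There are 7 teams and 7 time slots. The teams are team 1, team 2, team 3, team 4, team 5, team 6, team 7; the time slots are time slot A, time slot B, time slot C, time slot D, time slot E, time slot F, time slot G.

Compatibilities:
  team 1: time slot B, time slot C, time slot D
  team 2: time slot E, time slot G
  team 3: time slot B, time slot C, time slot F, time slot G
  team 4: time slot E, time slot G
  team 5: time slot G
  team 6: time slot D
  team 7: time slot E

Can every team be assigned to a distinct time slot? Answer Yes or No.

The set {team 2, team 4, team 5, team 7} has only 2 neighbours ({time slot E, time slot G}), so by Hall's theorem at most 5 of the 7 teams can be matched.
Hence no matching covers every team.

No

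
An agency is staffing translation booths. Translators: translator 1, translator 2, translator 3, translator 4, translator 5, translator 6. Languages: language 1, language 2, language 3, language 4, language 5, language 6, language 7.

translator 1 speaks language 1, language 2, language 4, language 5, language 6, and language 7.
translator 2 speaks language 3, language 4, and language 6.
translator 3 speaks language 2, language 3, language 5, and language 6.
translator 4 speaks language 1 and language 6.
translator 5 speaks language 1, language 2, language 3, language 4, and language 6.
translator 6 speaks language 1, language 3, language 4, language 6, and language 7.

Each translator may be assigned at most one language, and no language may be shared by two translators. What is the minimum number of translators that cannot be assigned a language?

0

For example, pair translator 1→language 2, translator 2→language 4, translator 3→language 3, translator 4→language 1, translator 5→language 6, translator 6→language 7.
All 6 translators are matched, so no larger matching exists.
That matches 6 of the 6, leaving 0 unmatched; no matching can do better.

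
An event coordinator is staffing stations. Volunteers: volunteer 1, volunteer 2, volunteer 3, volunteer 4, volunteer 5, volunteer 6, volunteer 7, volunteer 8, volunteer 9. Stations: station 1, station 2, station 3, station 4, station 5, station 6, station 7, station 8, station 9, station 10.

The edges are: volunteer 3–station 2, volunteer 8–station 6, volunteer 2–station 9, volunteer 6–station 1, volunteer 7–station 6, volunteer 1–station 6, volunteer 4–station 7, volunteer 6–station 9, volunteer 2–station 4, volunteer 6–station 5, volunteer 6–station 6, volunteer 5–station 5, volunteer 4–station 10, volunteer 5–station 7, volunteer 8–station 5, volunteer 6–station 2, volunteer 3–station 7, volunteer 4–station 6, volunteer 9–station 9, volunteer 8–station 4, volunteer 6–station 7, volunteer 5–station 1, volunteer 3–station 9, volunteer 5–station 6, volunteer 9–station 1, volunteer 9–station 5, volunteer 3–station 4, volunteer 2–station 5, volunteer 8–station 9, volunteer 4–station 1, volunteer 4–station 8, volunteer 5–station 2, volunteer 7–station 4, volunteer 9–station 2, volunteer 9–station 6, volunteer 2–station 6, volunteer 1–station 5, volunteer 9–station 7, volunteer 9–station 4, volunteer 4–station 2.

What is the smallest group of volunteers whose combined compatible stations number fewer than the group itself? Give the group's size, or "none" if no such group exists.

Take S = {volunteer 1, volunteer 2, volunteer 3, volunteer 5, volunteer 6, volunteer 7, volunteer 8, volunteer 9}. Its neighbourhood is {station 1, station 2, station 4, station 5, station 6, station 7, station 9}, so |N(S)| = 7 < |S| = 8.
Every subset of size less than 8 has at least as many neighbours as members, so 8 is the minimum.

8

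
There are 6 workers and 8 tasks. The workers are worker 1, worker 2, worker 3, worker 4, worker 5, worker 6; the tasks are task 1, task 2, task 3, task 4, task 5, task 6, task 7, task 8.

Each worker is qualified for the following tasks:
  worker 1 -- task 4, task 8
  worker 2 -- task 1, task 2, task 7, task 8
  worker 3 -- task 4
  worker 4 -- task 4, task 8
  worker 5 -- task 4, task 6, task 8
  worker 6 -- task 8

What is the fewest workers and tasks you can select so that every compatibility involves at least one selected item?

A maximum matching has 4 edges (e.g. worker 1–task 8, worker 2–task 2, worker 3–task 4, worker 5–task 6).
By König's theorem the minimum vertex cover has the same size. One such cover is {worker 2, worker 5, task 4, task 8}.

4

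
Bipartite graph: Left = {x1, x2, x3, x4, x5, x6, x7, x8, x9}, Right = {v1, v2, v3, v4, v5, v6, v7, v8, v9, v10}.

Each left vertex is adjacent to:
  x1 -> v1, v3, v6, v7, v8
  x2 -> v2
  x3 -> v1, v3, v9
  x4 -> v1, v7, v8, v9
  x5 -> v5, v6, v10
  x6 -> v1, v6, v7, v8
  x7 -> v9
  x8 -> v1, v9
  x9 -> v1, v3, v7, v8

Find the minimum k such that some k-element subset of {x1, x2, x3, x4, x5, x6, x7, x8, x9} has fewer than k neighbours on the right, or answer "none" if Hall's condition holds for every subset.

Take S = {x1, x3, x4, x6, x7, x8, x9}. Its neighbourhood is {v1, v3, v6, v7, v8, v9}, so |N(S)| = 6 < |S| = 7.
Every subset of size less than 7 has at least as many neighbours as members, so 7 is the minimum.

7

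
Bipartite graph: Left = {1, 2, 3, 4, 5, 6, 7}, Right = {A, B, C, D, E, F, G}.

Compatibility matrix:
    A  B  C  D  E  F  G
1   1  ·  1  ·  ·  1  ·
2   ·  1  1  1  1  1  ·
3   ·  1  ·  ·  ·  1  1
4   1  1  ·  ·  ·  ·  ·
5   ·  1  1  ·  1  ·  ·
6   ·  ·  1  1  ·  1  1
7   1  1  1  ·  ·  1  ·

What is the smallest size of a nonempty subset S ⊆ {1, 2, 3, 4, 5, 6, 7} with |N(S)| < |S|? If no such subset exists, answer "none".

A matching saturating every left vertex exists, for instance 1→C, 2→D, 3→F, 4→A, 5→E, 6→G, 7→B.
By Hall's marriage theorem, this means |N(S)| ≥ |S| for every subset S, so no violating subset exists.

none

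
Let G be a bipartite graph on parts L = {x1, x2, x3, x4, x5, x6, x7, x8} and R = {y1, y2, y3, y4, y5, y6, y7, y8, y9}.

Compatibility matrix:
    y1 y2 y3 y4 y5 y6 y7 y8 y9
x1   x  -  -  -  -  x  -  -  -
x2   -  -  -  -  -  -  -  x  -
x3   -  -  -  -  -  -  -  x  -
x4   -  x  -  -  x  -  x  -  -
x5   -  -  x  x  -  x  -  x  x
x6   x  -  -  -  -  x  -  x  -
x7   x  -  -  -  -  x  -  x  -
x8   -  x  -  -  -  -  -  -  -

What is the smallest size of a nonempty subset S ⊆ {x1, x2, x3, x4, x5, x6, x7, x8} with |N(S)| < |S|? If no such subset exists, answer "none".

2

Take S = {x2, x3}. Its neighbourhood is {y8}, so |N(S)| = 1 < |S| = 2.
No single vertex violates Hall's condition since each has at least one neighbour, so 2 is the minimum.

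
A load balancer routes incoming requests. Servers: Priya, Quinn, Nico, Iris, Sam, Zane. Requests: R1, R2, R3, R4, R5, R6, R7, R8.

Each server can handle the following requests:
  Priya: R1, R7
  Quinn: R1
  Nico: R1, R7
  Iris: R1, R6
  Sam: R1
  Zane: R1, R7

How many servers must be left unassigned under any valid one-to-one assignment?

3

For example, pair Priya-R7, Quinn-R1, Iris-R6.
The set {Priya, Quinn, Nico, Sam, Zane} has only 2 neighbours ({R1, R7}), so by Hall's theorem at most 3 of the 6 servers can be matched.
That matches 3 of the 6, leaving 3 unmatched; no matching can do better.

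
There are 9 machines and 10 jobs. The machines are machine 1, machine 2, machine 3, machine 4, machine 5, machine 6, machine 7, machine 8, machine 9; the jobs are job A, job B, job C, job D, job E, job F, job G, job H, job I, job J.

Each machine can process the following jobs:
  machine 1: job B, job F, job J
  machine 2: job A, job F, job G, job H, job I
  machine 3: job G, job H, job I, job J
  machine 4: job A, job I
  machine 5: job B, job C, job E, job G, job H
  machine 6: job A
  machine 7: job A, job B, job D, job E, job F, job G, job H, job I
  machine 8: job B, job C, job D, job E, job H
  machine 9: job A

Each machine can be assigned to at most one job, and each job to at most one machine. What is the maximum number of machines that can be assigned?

8

One maximum matching: machine 1–job J, machine 2–job H, machine 3–job G, machine 4–job I, machine 5–job B, machine 6–job A, machine 7–job F, machine 8–job D.
The set {machine 6, machine 9} has only 1 neighbour ({job A}), so by Hall's theorem at most 8 of the 9 machines can be matched.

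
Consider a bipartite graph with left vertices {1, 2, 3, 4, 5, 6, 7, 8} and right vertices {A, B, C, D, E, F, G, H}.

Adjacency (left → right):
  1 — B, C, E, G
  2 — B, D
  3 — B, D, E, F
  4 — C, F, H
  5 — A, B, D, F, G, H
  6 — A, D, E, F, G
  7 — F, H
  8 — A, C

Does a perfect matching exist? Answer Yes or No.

One maximum matching: 1→E, 2→D, 3→B, 4→F, 5→A, 6→G, 7→H, 8→C.
All 8 left vertices are covered.

Yes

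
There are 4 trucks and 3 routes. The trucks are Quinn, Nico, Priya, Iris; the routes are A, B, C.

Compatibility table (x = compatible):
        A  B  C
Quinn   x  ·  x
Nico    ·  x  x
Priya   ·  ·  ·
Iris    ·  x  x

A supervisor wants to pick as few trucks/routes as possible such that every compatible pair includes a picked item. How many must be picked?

3

{Quinn, Nico, Iris} is a vertex cover of size 3: every edge has an endpoint in this set.
No smaller cover exists because Quinn–A, Nico–C, Iris–B is a matching of size 3, and a cover must include an endpoint of each of these disjoint edges (König's theorem).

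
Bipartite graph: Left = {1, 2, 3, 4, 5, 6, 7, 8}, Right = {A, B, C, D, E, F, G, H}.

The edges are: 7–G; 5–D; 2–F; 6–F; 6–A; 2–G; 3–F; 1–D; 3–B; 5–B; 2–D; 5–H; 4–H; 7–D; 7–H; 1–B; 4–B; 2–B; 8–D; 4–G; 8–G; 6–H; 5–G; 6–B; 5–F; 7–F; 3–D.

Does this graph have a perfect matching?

No

The set {1, 2, 3, 4, 5, 7, 8} has only 5 neighbours ({B, D, F, G, H}), so by Hall's theorem at most 6 of the 8 left vertices can be matched.
Hence no matching covers every left vertex.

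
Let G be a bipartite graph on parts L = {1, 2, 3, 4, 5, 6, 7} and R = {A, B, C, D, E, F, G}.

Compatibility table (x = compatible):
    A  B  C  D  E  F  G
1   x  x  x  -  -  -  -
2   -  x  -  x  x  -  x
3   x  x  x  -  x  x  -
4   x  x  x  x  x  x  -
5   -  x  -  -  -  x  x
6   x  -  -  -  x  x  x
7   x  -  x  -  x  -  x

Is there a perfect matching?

For example, pair 1–C, 2–B, 3–A, 4–D, 5–F, 6–G, 7–E.
All 7 left vertices are covered.

Yes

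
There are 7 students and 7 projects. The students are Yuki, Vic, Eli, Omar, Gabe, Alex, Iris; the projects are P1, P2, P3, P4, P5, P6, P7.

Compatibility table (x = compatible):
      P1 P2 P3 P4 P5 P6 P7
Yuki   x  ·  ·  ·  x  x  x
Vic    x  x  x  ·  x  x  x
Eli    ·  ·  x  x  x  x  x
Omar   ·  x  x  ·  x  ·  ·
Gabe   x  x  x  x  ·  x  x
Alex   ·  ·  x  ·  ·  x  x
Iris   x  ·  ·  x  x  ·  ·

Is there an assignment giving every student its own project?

Yes

A valid assignment of size 7: Yuki–P5, Vic–P2, Eli–P7, Omar–P3, Gabe–P4, Alex–P6, Iris–P1.
Every student is matched, so this is a perfect matching.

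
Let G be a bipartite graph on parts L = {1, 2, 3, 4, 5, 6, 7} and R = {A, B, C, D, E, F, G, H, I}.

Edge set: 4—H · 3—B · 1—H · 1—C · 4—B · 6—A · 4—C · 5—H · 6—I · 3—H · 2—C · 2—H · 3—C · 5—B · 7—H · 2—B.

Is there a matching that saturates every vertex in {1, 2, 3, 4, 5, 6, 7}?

The set {1, 2, 3, 4, 5, 7} has only 3 neighbours ({B, C, H}), so by Hall's theorem at most 4 of the 7 left vertices can be matched.
Hence no matching covers every left vertex.

No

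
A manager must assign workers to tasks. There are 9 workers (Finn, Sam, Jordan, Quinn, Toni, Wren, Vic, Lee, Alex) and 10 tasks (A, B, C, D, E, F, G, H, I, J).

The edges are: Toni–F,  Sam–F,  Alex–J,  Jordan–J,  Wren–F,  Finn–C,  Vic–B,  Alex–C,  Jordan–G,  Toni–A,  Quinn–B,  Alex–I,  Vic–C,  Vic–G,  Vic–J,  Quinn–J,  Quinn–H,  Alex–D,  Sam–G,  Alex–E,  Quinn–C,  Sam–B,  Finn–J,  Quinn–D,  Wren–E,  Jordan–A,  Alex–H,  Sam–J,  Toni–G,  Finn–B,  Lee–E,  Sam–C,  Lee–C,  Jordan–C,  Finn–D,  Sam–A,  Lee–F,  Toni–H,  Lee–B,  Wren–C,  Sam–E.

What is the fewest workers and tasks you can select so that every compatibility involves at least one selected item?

{Finn, Sam, Jordan, Quinn, Toni, Wren, Vic, Lee, Alex} is a vertex cover of size 9: every edge has an endpoint in this set.
No smaller cover exists because Finn–D, Sam–A, Jordan–G, Quinn–H, Toni–F, Wren–C, Vic–B, Lee–E, Alex–J is a matching of size 9, and a cover must include an endpoint of each of these disjoint edges (König's theorem).

9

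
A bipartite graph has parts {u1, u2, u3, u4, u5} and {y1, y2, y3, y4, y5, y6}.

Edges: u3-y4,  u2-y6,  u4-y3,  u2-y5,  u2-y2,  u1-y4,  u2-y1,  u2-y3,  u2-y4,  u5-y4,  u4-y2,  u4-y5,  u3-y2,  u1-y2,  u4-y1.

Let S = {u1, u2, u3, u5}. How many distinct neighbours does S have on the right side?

The union of neighbours of {u1, u2, u3, u5} is {y1, y2, y3, y4, y5, y6}, which has 6 elements.
Since |N(S)| = 6 ≥ |S| = 4, Hall's condition holds for this subset.

6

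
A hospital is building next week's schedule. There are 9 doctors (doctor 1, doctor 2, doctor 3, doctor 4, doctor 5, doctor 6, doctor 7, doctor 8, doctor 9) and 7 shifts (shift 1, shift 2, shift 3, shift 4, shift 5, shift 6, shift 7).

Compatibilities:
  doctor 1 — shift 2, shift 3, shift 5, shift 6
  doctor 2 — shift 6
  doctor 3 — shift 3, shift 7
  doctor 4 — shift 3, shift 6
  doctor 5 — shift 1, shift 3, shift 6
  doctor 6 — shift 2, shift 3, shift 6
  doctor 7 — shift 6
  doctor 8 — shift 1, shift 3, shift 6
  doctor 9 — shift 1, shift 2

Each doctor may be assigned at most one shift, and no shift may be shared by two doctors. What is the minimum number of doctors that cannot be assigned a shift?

For example, pair doctor 1→shift 5, doctor 2→shift 6, doctor 3→shift 7, doctor 4→shift 3, doctor 5→shift 1, doctor 6→shift 2.
The set {doctor 2, doctor 4, doctor 5, doctor 6, doctor 7, doctor 8, doctor 9} has only 4 neighbours ({shift 1, shift 2, shift 3, shift 6}), so by Hall's theorem at most 6 of the 9 doctors can be matched.
That matches 6 of the 9, leaving 3 unmatched; no matching can do better.

3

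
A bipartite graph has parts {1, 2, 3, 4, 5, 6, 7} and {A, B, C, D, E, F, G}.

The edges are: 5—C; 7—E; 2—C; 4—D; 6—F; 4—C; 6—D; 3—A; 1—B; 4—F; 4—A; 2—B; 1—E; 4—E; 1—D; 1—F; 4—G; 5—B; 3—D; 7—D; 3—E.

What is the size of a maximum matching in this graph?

For example, pair 1–D, 2–C, 3–A, 4–G, 5–B, 6–F, 7–E.
All 7 left vertices are matched, so no larger matching exists.

7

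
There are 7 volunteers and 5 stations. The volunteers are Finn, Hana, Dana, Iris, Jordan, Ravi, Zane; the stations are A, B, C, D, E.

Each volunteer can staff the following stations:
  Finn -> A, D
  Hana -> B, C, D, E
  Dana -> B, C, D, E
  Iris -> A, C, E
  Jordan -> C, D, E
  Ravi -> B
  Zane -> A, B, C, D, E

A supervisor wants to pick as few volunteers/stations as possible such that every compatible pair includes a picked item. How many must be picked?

5

A maximum matching has 5 edges (e.g. Finn–A, Hana–D, Dana–B, Iris–C, Jordan–E).
By König's theorem the minimum vertex cover has the same size. One such cover is {A, B, C, D, E}.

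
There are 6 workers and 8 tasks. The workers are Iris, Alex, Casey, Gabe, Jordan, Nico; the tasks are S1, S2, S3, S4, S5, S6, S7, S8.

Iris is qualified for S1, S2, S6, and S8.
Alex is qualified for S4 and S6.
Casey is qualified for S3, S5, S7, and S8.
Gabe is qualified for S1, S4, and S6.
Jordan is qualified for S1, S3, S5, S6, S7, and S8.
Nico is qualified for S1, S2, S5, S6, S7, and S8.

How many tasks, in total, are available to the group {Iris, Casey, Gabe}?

The union of neighbours of {Iris, Casey, Gabe} is {S1, S2, S3, S4, S5, S6, S7, S8}, which has 8 elements.
Since |N(S)| = 8 ≥ |S| = 3, Hall's condition holds for this subset.

8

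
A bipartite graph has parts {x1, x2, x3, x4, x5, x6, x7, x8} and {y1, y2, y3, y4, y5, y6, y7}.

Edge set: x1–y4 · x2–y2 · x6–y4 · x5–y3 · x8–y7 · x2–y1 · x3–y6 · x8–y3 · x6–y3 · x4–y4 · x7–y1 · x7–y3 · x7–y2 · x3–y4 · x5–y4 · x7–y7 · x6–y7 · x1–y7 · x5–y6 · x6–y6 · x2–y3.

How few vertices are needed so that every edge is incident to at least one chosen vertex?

6

A maximum matching has 6 edges (e.g. x1–y7, x2–y2, x3–y6, x4–y4, x5–y3, x7–y1).
By König's theorem the minimum vertex cover has the same size. One such cover is {x2, x7, y3, y4, y6, y7}.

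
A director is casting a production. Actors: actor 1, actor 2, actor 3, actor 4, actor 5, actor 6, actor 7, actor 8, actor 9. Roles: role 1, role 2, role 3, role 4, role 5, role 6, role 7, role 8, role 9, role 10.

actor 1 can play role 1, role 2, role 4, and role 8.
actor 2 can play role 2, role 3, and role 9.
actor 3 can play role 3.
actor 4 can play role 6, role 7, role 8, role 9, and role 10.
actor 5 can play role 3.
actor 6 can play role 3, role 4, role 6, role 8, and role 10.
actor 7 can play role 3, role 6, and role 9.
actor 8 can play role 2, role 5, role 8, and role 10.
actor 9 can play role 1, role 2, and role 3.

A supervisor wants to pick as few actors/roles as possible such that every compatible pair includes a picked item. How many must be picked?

A maximum matching has 8 edges (e.g. actor 1–role 8, actor 2–role 2, actor 3–role 3, actor 4–role 7, actor 6–role 6, actor 7–role 9, actor 8–role 10, actor 9–role 1).
By König's theorem the minimum vertex cover has the same size. One such cover is {actor 1, actor 2, actor 4, actor 6, actor 7, actor 8, actor 9, role 3}.

8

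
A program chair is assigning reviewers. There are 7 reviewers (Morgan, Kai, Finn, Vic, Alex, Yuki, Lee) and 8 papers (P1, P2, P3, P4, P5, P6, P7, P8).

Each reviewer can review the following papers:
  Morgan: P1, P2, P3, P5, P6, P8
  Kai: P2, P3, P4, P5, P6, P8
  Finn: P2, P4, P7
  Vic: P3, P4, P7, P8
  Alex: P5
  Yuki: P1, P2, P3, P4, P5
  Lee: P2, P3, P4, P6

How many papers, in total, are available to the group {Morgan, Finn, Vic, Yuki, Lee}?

The union of neighbours of {Morgan, Finn, Vic, Yuki, Lee} is {P1, P2, P3, P4, P5, P6, P7, P8}, which has 8 elements.
Since |N(S)| = 8 ≥ |S| = 5, Hall's condition holds for this subset.

8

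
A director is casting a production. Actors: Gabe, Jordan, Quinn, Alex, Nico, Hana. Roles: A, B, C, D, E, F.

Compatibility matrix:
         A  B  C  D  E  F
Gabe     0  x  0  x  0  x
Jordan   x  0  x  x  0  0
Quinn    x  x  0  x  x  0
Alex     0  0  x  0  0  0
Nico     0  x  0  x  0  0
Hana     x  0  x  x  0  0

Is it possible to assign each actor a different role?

Yes

For example, pair Gabe→F, Jordan→A, Quinn→E, Alex→C, Nico→B, Hana→D.
All 6 actors are covered.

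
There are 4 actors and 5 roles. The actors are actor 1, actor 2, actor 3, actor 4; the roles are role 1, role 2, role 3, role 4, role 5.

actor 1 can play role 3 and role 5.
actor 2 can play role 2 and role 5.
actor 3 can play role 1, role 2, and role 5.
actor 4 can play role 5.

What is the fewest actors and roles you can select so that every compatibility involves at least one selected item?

A maximum matching has 4 edges (e.g. actor 1–role 3, actor 2–role 2, actor 3–role 1, actor 4–role 5).
By König's theorem the minimum vertex cover has the same size. One such cover is {actor 1, actor 2, actor 3, actor 4}.

4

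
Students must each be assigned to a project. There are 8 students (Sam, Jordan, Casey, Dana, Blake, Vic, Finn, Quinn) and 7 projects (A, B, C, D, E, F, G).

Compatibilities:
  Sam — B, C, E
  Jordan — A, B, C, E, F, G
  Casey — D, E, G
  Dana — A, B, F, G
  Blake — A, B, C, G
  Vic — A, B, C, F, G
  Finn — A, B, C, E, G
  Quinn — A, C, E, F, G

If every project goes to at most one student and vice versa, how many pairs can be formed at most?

A valid assignment of size 7: Sam–B, Jordan–E, Casey–D, Dana–F, Blake–C, Vic–A, Finn–G.
The set {Sam, Jordan, Dana, Blake, Vic, Finn, Quinn} has only 6 neighbours ({A, B, C, E, F, G}), so by Hall's theorem at most 7 of the 8 students can be matched.

7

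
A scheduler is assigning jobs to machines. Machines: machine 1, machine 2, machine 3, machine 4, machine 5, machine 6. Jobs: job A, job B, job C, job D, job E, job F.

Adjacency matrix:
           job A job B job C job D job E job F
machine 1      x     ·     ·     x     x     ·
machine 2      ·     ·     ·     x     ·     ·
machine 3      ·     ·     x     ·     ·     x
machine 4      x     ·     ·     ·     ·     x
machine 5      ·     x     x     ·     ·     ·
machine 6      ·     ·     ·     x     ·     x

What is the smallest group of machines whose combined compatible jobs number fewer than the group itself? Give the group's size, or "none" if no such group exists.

A matching saturating every machine exists, for instance machine 1→job E, machine 2→job D, machine 3→job C, machine 4→job A, machine 5→job B, machine 6→job F.
By Hall's marriage theorem, this means |N(S)| ≥ |S| for every subset S, so no violating subset exists.

none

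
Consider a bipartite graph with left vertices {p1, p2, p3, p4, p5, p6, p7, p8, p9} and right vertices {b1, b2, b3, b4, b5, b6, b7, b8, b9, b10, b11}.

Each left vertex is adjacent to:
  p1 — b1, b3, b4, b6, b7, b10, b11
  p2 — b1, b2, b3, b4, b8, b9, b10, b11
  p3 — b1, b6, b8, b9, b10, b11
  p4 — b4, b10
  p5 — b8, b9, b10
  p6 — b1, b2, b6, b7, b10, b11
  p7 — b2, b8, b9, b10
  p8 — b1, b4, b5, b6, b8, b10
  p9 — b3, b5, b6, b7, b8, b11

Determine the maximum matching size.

One maximum matching: p1→b1, p2→b8, p3→b6, p4→b4, p5→b9, p6→b11, p7→b2, p8→b5, p9→b7.
This saturates every left vertex, so 9 is the maximum.

9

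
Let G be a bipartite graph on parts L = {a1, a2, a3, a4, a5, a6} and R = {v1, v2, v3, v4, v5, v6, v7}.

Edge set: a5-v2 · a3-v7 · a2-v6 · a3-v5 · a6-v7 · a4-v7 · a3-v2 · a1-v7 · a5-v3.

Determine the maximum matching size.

4

One maximum matching: a1–v7, a2–v6, a3–v5, a5–v2.
The set {a1, a4, a6} has only 1 neighbour ({v7}), so by Hall's theorem at most 4 of the 6 left vertices can be matched.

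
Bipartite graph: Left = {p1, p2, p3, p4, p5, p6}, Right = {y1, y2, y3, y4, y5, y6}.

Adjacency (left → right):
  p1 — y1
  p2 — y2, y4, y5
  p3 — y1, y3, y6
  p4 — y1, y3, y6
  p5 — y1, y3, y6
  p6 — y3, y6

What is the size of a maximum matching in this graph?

4

For example, pair p1-y1, p2-y2, p3-y6, p4-y3.
The set {p1, p3, p4, p5, p6} has only 3 neighbours ({y1, y3, y6}), so by Hall's theorem at most 4 of the 6 left vertices can be matched.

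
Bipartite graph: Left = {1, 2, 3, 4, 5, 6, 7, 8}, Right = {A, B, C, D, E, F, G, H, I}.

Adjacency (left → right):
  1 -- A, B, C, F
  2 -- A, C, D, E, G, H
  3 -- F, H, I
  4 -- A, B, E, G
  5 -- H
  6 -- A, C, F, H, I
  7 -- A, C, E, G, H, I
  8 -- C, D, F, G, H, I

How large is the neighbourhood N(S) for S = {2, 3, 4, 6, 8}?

9

The union of neighbours of {2, 3, 4, 6, 8} is {A, B, C, D, E, F, G, H, I}, which has 9 elements.
Since |N(S)| = 9 ≥ |S| = 5, Hall's condition holds for this subset.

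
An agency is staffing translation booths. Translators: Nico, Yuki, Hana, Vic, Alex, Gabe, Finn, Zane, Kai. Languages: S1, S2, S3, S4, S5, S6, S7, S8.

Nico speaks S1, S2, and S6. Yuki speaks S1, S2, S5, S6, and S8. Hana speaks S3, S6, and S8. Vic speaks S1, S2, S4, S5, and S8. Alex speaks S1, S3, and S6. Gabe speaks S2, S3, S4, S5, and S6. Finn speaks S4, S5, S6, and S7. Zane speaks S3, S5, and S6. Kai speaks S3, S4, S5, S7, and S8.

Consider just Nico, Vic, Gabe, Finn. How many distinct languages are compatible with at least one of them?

The union of neighbours of {Nico, Vic, Gabe, Finn} is {S1, S2, S3, S4, S5, S6, S7, S8}, which has 8 elements.
Since |N(S)| = 8 ≥ |S| = 4, Hall's condition holds for this subset.

8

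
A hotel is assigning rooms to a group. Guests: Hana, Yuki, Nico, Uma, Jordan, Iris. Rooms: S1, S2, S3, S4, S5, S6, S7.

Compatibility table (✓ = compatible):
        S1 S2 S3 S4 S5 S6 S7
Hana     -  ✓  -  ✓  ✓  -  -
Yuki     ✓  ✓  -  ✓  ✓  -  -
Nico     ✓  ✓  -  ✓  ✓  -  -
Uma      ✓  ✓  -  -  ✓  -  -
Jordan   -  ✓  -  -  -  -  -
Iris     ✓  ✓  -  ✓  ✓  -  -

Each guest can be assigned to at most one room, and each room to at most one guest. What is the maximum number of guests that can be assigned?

4

A valid assignment of size 4: Hana→S5, Yuki→S1, Nico→S4, Uma→S2.
The set {Hana, Yuki, Nico, Uma, Jordan, Iris} has only 4 neighbours ({S1, S2, S4, S5}), so by Hall's theorem at most 4 of the 6 guests can be matched.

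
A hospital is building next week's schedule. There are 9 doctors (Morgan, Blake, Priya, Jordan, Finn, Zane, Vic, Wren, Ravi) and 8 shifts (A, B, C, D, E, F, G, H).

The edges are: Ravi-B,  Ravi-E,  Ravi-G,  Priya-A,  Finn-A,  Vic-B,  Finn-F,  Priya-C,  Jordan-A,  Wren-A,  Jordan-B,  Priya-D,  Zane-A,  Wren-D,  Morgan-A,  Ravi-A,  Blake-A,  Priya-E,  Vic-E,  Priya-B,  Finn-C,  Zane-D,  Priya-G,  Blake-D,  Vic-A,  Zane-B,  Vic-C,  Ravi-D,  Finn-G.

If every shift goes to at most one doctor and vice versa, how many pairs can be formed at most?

For example, pair Morgan→A, Blake→D, Priya→E, Jordan→B, Finn→F, Vic→C, Ravi→G.
The set {Morgan, Blake, Jordan, Zane, Wren} has only 3 neighbours ({A, B, D}), so by Hall's theorem at most 7 of the 9 doctors can be matched.

7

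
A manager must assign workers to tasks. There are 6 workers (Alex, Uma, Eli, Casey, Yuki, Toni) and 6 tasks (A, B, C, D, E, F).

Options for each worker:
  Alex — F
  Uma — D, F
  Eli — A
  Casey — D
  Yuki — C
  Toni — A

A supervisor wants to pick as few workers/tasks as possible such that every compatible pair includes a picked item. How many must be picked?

The 4 edges Alex–F, Uma–D, Eli–A, Yuki–C form a matching, so any vertex cover needs at least 4 vertices (one per matched edge).
Conversely {Yuki, A, D, F} meets every edge and has exactly 4 vertices, so 4 is optimal.

4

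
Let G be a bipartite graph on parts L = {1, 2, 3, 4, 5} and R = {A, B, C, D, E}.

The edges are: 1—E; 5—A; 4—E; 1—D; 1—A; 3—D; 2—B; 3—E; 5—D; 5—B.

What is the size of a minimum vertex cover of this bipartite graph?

4

The 4 edges 1–A, 2–B, 3–D, 4–E form a matching, so any vertex cover needs at least 4 vertices (one per matched edge).
Conversely {A, B, D, E} meets every edge and has exactly 4 vertices, so 4 is optimal.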